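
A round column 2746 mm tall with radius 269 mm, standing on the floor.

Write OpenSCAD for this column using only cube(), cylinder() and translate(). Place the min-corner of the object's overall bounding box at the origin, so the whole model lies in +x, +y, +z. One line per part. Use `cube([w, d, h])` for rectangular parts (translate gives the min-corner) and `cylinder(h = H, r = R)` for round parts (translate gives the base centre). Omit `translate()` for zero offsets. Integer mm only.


translate([269, 269, 0]) cylinder(h = 2746, r = 269);


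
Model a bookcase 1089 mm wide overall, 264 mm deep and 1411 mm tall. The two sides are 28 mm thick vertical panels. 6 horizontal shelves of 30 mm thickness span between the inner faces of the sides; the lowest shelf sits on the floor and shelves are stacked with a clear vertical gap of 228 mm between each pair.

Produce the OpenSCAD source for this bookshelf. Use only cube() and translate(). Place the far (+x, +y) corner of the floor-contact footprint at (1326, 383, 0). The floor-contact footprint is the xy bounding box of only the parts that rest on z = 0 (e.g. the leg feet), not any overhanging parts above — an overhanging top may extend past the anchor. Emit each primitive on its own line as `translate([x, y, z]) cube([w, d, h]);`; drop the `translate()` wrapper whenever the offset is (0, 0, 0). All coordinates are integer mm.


translate([237, 119, 0]) cube([28, 264, 1411]);
translate([1298, 119, 0]) cube([28, 264, 1411]);
translate([265, 119, 0]) cube([1033, 264, 30]);
translate([265, 119, 258]) cube([1033, 264, 30]);
translate([265, 119, 516]) cube([1033, 264, 30]);
translate([265, 119, 774]) cube([1033, 264, 30]);
translate([265, 119, 1032]) cube([1033, 264, 30]);
translate([265, 119, 1290]) cube([1033, 264, 30]);


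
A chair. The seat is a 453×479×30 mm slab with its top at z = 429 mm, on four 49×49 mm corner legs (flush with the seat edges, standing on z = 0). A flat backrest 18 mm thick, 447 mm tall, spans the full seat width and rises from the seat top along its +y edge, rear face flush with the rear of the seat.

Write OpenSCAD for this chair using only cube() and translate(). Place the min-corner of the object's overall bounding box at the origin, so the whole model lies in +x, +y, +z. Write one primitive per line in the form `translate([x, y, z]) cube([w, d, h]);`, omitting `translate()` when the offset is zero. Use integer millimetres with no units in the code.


// leg_h = 429 - 30 = 399
translate([0, 0, 399]) cube([453, 479, 30]);
cube([49, 49, 399]);
translate([404, 0, 0]) cube([49, 49, 399]);
translate([0, 430, 0]) cube([49, 49, 399]);
translate([404, 430, 0]) cube([49, 49, 399]);
translate([0, 461, 429]) cube([453, 18, 447]);


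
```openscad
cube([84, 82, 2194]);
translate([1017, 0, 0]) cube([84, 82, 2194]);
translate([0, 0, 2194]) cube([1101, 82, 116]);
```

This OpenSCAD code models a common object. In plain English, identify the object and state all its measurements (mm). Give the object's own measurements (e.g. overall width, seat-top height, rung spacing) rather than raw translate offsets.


A door frame. The clear opening is 933 mm wide and 2194 mm high. Two 84 mm wide jambs, 82 mm deep, stand either side of the opening from the floor to the top of the opening. A 116 mm thick head sits across the top of both jambs, spanning the full outside width of the frame.


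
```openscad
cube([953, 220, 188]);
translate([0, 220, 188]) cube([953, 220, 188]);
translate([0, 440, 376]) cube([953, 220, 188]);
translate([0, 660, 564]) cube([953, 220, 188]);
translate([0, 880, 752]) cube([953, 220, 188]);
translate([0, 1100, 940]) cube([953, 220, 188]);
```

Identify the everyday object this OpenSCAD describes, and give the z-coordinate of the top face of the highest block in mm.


A staircase. The total rise is 1128 mm.

6 identical blocks, each offset up and back from the previous — a staircase. Each step is 188 mm tall and there are 6 of them, so the total rise is 6 × 188 = 1128 mm.


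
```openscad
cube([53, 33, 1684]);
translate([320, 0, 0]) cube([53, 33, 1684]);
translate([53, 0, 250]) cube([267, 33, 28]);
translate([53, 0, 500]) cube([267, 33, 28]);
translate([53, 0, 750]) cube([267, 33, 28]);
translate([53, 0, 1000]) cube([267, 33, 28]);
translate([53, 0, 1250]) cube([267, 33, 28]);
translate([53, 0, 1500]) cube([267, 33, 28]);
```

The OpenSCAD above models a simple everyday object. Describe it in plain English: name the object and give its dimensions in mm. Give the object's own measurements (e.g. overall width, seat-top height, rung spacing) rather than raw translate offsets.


A straight ladder. Two 53×33 mm vertical rails, 1684 mm tall, stand 373 mm apart (outside-to-outside) with their front faces coplanar on the −y side. 6 rungs, each 33 mm deep and 28 mm tall, span between the inner faces of the rails, front faces flush with the rails. The lowest rung's underside is at z = 250 mm and rungs are spaced 250 mm apart (underside to underside).


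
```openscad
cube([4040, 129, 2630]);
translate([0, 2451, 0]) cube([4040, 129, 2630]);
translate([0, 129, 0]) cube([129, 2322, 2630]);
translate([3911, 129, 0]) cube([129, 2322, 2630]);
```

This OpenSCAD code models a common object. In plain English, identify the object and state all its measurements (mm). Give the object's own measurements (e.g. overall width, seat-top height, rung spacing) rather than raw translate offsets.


The wall frame of a small rectangular building: four walls, each 2630 mm tall and 129 mm thick, enclosing a footprint 4040 mm (x) by 2580 mm (y) outside-to-outside, with no floor or roof. The front and back walls (the −y and +y sides) span the full width; the two side walls fit between them.


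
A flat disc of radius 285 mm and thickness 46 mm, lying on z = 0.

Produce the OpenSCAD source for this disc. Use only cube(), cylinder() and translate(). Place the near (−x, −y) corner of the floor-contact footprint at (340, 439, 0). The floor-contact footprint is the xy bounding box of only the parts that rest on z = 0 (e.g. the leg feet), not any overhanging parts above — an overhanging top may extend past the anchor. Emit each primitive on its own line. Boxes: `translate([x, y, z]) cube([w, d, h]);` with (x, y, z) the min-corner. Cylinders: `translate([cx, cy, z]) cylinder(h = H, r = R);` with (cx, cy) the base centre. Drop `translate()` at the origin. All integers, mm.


translate([625, 724, 0]) cylinder(h = 46, r = 285);


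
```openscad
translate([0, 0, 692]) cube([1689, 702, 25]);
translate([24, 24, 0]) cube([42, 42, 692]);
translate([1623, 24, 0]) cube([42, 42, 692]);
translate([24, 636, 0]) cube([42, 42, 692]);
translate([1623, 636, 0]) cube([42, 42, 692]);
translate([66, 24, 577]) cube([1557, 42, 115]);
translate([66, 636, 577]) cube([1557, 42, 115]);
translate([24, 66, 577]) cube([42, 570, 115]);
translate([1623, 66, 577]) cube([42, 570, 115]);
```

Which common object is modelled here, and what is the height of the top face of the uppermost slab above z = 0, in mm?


A table. The table height is 717 mm.

A 1689×702×25 slab sits at z = 692 on four 42 mm square posts — a table. The top surface is at 692 + 25 = 717 mm.


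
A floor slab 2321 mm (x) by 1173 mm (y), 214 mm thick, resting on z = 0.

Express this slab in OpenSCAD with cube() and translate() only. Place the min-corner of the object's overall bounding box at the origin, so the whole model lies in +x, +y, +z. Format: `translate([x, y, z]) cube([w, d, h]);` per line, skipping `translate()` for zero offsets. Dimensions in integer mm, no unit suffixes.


cube([2321, 1173, 214]);


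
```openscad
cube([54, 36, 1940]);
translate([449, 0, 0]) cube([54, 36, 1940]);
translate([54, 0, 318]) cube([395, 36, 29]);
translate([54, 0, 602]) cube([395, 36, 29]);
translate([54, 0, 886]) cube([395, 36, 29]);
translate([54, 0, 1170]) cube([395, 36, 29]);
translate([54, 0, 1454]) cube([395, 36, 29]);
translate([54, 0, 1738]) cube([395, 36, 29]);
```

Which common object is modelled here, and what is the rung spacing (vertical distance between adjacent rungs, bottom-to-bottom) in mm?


A ladder. The rung spacing is 284 mm.

Two tall 54×36 posts with 6 short bars between them — a ladder. Adjacent rungs sit at z = 318 and z = 602, so the spacing is 602 − 318 = 284 mm.


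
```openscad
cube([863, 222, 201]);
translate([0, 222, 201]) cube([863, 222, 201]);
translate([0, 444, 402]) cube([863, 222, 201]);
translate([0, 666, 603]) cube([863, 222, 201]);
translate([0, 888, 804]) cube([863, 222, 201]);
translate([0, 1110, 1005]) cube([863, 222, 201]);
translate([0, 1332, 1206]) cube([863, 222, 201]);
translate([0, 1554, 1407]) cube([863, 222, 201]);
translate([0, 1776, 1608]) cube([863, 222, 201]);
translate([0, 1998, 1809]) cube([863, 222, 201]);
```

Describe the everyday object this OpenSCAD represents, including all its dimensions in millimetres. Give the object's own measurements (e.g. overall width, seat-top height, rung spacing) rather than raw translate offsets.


A straight staircase of 10 solid steps. Each step is 863 mm wide (x), 222 mm deep (y, the going) and 201 mm tall (the rise). The first step rests on the floor; each subsequent step sits one going further in +y and one rise higher in +z, directly behind and above the previous step with no overlap.


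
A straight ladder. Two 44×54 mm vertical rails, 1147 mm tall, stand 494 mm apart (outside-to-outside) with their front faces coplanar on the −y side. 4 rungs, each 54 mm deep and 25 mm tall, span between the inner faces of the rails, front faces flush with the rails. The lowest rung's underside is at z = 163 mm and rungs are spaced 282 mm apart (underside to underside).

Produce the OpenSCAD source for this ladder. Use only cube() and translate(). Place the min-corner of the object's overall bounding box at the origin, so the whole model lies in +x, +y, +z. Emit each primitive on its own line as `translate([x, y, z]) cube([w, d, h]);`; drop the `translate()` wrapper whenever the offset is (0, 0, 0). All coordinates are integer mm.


cube([44, 54, 1147]);
translate([450, 0, 0]) cube([44, 54, 1147]);
translate([44, 0, 163]) cube([406, 54, 25]);
translate([44, 0, 445]) cube([406, 54, 25]);
translate([44, 0, 727]) cube([406, 54, 25]);
translate([44, 0, 1009]) cube([406, 54, 25]);


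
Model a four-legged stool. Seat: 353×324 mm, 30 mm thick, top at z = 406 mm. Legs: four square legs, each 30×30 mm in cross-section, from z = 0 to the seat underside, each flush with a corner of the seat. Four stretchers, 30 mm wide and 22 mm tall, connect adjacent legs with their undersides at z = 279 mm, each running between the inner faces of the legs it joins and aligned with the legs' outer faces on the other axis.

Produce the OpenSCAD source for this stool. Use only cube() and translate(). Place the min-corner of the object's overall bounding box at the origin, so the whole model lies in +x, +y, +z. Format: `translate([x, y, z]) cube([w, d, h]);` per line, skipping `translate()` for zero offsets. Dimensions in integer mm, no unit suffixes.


translate([0, 0, 376]) cube([353, 324, 30]);
cube([30, 30, 376]);
translate([323, 0, 0]) cube([30, 30, 376]);
translate([0, 294, 0]) cube([30, 30, 376]);
translate([323, 294, 0]) cube([30, 30, 376]);
translate([30, 0, 279]) cube([293, 30, 22]);
translate([30, 294, 279]) cube([293, 30, 22]);
translate([0, 30, 279]) cube([30, 264, 22]);
translate([323, 30, 279]) cube([30, 264, 22]);


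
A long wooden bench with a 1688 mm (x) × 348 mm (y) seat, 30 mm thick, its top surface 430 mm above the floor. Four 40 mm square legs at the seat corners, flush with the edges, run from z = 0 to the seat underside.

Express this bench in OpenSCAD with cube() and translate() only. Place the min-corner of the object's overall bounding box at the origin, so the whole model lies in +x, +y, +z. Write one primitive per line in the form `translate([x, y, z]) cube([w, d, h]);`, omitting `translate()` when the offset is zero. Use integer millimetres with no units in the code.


translate([0, 0, 400]) cube([1688, 348, 30]);
cube([40, 40, 400]);
translate([0, 308, 0]) cube([40, 40, 400]);
translate([1648, 0, 0]) cube([40, 40, 400]);
translate([1648, 308, 0]) cube([40, 40, 400]);


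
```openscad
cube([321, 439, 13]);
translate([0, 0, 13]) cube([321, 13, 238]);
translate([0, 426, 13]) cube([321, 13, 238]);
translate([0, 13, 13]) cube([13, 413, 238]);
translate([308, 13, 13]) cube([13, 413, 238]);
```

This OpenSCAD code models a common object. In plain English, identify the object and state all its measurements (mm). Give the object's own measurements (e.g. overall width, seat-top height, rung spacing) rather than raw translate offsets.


An open-topped rectangular box: outside dimensions 321×439×251 mm, with a uniform wall and base thickness of 13 mm. The base is a full 321×439 slab on the floor; four walls sit on top of the base. The front and back walls (the −y and +y sides) span the full width; the two side walls fit between them.


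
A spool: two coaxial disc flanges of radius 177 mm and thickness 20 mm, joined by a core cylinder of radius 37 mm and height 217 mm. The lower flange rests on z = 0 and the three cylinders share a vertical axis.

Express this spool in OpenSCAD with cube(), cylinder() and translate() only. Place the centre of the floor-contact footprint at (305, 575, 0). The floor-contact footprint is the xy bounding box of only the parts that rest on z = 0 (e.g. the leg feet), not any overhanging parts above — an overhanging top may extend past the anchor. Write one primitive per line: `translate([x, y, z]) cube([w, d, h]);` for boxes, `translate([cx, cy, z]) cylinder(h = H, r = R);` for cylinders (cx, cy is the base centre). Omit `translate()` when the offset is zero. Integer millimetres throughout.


translate([305, 575, 0]) cylinder(h = 20, r = 177);
translate([305, 575, 20]) cylinder(h = 217, r = 37);
translate([305, 575, 237]) cylinder(h = 20, r = 177);


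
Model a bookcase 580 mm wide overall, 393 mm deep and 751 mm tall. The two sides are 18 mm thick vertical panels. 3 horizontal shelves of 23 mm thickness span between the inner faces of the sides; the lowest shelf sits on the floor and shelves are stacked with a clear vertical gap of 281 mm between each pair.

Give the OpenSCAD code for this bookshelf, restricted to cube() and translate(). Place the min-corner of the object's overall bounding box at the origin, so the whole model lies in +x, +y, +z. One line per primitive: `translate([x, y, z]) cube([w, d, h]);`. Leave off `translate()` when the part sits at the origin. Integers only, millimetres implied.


cube([18, 393, 751]);
translate([562, 0, 0]) cube([18, 393, 751]);
translate([18, 0, 0]) cube([544, 393, 23]);
translate([18, 0, 304]) cube([544, 393, 23]);
translate([18, 0, 608]) cube([544, 393, 23]);


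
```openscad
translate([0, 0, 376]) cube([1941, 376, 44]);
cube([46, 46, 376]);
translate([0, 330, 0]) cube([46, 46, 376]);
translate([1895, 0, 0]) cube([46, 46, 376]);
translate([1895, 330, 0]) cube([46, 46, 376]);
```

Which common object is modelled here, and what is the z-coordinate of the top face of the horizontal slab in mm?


A bench. The seat-top height is 420 mm.

A long slab on four corner posts — a bench. The slab sits at z = 376 with thickness 44, so the top is 376 + 44 = 420 mm.


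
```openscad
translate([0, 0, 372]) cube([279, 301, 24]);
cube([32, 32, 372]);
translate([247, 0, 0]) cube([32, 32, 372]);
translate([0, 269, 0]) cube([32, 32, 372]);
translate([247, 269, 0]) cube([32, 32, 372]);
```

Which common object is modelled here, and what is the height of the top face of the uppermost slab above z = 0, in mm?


A stool. The seat height is 396 mm.

A 279×301×24 slab at z = 372 on four corner posts — a stool. The seat top is 372 + 24 = 396 mm.


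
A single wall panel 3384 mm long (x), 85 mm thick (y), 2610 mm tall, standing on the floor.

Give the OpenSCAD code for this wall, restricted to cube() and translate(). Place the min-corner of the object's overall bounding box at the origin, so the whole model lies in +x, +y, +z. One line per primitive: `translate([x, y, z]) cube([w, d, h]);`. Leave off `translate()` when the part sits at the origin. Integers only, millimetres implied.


cube([3384, 85, 2610]);


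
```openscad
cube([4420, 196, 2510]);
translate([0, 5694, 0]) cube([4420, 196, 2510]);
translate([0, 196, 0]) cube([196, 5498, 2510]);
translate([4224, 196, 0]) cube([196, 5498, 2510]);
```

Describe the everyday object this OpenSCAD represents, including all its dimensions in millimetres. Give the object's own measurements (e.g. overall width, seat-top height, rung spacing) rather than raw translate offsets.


The wall frame of a small rectangular building: four walls, each 2510 mm tall and 196 mm thick, enclosing a footprint 4420 mm (x) by 5890 mm (y) outside-to-outside, with no floor or roof. The front and back walls (the −y and +y sides) span the full width; the two side walls fit between them.


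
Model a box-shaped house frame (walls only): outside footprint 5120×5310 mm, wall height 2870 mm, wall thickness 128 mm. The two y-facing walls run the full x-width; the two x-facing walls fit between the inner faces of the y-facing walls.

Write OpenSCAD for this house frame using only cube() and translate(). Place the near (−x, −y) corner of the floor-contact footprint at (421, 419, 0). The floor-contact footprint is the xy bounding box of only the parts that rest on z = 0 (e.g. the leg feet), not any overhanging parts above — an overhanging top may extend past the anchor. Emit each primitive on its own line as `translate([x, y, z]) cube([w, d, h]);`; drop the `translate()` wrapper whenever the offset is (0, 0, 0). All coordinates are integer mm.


translate([421, 419, 0]) cube([5120, 128, 2870]);
translate([421, 5601, 0]) cube([5120, 128, 2870]);
translate([421, 547, 0]) cube([128, 5054, 2870]);
translate([5413, 547, 0]) cube([128, 5054, 2870]);


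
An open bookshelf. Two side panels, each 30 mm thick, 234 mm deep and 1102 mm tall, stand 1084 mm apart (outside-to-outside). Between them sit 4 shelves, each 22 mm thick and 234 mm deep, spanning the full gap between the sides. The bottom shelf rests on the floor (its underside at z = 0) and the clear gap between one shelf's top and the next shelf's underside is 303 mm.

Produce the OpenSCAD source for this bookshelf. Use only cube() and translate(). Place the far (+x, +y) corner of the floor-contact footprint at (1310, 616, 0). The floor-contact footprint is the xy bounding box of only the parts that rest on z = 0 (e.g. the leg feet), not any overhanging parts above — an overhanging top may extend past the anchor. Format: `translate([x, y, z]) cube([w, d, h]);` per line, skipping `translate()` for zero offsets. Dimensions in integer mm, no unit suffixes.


translate([226, 382, 0]) cube([30, 234, 1102]);
translate([1280, 382, 0]) cube([30, 234, 1102]);
translate([256, 382, 0]) cube([1024, 234, 22]);
translate([256, 382, 325]) cube([1024, 234, 22]);
translate([256, 382, 650]) cube([1024, 234, 22]);
translate([256, 382, 975]) cube([1024, 234, 22]);


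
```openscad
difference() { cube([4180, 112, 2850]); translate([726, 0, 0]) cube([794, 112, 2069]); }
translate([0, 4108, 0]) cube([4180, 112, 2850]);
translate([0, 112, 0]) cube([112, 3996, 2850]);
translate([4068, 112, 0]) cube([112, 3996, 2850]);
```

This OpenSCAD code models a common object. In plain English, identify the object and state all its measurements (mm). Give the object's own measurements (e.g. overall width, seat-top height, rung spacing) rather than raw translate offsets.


A single room: four walls, each 2850 mm tall and 112 mm thick, enclosing an outside footprint 4180×4220 mm (x × y), no floor or roof. The front and back walls (−y and +y sides) run the full x-width; the side walls fit between their inner faces. A door opening 794 mm wide and 2069 mm tall is cut through the front wall from the floor up, its −x edge 726 mm from the wall's −x end.


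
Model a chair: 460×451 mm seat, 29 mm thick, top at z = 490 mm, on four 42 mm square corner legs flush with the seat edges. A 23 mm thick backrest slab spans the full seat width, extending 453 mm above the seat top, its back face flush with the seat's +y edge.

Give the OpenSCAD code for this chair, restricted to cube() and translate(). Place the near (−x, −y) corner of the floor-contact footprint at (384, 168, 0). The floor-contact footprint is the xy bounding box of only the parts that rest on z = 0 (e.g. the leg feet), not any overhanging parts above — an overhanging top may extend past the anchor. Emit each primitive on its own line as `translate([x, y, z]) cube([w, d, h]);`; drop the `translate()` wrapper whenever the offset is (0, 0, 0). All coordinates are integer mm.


translate([384, 168, 461]) cube([460, 451, 29]);
translate([384, 168, 0]) cube([42, 42, 461]);
translate([802, 168, 0]) cube([42, 42, 461]);
translate([384, 577, 0]) cube([42, 42, 461]);
translate([802, 577, 0]) cube([42, 42, 461]);
translate([384, 596, 490]) cube([460, 23, 453]);


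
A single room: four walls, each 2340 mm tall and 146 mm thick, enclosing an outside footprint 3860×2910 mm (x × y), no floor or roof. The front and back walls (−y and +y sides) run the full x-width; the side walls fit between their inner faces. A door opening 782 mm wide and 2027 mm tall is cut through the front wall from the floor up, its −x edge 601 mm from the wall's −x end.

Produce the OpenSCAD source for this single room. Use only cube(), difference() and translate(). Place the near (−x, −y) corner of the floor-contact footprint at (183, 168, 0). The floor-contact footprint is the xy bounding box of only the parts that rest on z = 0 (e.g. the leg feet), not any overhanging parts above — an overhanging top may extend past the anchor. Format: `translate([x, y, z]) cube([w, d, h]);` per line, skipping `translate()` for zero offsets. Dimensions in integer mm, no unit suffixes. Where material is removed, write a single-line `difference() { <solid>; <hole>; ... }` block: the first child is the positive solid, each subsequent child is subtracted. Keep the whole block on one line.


difference() { translate([183, 168, 0]) cube([3860, 146, 2340]); translate([784, 168, 0]) cube([782, 146, 2027]); }
translate([183, 2932, 0]) cube([3860, 146, 2340]);
translate([183, 314, 0]) cube([146, 2618, 2340]);
translate([3897, 314, 0]) cube([146, 2618, 2340]);


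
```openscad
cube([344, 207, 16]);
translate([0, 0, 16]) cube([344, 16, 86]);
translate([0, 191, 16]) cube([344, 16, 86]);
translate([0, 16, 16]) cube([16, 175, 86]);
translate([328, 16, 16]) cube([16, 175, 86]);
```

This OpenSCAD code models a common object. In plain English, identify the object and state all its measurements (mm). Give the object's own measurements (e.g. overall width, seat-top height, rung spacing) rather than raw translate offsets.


An open-topped rectangular box: outside dimensions 344×207×102 mm, with a uniform wall and base thickness of 16 mm. The base is a full 344×207 slab on the floor; four walls sit on top of the base. The front and back walls (the −y and +y sides) span the full width; the two side walls fit between them.


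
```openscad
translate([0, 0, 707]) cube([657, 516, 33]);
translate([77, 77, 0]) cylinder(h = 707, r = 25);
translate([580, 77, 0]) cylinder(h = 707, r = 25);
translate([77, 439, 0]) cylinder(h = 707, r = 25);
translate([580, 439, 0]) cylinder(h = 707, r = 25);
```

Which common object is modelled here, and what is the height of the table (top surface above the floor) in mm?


A table. The table height is 740 mm.

A 657×516×33 slab sits at z = 707 on four Ø50 mm round legs — a table. The top surface is at 707 + 33 = 740 mm.


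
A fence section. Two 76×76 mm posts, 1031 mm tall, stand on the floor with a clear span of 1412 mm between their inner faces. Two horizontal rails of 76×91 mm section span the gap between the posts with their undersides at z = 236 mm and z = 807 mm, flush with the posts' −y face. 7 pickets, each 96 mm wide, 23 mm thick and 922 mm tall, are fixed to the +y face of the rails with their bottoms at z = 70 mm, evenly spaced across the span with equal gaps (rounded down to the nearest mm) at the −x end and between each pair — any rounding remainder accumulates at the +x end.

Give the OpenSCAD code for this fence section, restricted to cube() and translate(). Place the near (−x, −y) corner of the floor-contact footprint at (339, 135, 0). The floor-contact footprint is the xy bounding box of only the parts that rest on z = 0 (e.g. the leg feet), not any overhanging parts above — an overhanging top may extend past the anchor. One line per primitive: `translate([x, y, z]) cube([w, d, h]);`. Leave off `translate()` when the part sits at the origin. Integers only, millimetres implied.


translate([339, 135, 0]) cube([76, 76, 1031]);
translate([1827, 135, 0]) cube([76, 76, 1031]);
translate([415, 135, 236]) cube([1412, 76, 91]);
translate([415, 135, 807]) cube([1412, 76, 91]);
translate([507, 211, 70]) cube([96, 23, 922]);
translate([695, 211, 70]) cube([96, 23, 922]);
translate([883, 211, 70]) cube([96, 23, 922]);
translate([1071, 211, 70]) cube([96, 23, 922]);
translate([1259, 211, 70]) cube([96, 23, 922]);
translate([1447, 211, 70]) cube([96, 23, 922]);
translate([1635, 211, 70]) cube([96, 23, 922]);


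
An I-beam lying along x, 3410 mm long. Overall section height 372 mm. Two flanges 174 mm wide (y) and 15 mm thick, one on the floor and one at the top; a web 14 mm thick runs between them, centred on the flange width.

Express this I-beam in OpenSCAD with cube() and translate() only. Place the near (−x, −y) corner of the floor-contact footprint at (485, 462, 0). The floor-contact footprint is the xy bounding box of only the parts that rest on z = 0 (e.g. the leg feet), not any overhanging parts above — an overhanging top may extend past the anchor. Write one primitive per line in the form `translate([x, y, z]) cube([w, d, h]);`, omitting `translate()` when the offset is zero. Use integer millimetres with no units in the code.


translate([485, 462, 0]) cube([3410, 174, 15]);
translate([485, 542, 15]) cube([3410, 14, 342]);
translate([485, 462, 357]) cube([3410, 174, 15]);


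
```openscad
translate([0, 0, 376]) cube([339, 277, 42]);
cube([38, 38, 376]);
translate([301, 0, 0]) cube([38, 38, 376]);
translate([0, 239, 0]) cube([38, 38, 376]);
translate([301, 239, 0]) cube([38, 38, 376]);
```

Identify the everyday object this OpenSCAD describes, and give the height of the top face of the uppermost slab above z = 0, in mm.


A stool. The seat height is 418 mm.

A 339×277×42 slab at z = 376 on four corner posts — a stool. The seat top is 376 + 42 = 418 mm.


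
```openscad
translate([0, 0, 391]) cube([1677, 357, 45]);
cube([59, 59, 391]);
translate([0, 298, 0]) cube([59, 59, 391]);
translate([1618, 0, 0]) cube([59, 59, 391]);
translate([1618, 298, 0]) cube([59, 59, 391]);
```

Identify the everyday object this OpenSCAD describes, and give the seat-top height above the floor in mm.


A bench. The seat-top height is 436 mm.

A long slab on four corner posts — a bench. The slab sits at z = 391 with thickness 45, so the top is 391 + 45 = 436 mm.


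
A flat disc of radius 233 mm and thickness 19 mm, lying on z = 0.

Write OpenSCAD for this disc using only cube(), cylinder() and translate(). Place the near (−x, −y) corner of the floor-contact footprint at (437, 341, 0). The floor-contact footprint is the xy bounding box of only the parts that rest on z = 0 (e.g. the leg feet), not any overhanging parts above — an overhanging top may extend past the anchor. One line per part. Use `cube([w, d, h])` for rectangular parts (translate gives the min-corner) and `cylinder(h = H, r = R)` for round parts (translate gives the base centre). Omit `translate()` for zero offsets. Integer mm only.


translate([670, 574, 0]) cylinder(h = 19, r = 233);


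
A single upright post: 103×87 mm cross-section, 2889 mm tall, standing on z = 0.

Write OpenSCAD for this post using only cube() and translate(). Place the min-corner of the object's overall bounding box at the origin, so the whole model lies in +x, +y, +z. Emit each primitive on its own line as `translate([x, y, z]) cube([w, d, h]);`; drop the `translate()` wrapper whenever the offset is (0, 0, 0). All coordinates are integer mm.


cube([103, 87, 2889]);


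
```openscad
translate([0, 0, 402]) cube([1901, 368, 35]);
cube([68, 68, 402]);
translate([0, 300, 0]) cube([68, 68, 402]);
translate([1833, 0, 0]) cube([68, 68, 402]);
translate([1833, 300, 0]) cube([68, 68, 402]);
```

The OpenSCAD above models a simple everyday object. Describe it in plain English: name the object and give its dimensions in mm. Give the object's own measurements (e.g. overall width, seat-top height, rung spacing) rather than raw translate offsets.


A bench: a 1901×368 mm seat slab, 35 mm thick, top at z = 437 mm, on four 68×68 mm square legs flush with the seat corners and standing on z = 0.


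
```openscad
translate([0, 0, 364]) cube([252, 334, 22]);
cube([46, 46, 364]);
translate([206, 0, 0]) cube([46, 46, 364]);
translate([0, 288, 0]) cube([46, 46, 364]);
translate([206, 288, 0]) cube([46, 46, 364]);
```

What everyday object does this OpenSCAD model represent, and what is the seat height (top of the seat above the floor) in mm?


A stool. The seat height is 386 mm.

A 252×334×22 slab at z = 364 on four corner posts — a stool. The seat top is 364 + 22 = 386 mm.


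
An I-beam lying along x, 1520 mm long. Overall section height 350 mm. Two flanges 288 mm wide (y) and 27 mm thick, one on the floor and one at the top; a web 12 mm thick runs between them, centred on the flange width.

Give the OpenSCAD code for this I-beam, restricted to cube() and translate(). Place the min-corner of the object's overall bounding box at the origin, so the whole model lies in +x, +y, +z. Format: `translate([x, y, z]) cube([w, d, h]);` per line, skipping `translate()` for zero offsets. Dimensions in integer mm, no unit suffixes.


cube([1520, 288, 27]);
translate([0, 138, 27]) cube([1520, 12, 296]);
translate([0, 0, 323]) cube([1520, 288, 27]);


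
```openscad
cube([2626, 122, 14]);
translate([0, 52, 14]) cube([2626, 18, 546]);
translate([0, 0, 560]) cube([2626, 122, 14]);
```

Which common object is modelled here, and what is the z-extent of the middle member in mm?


An I-beam. The web height is 546 mm.

Two wide flanges with a thin centred web — an I-beam. Overall 574 mm minus two 14 mm flanges gives a web of 574 − 2·14 = 546 mm.


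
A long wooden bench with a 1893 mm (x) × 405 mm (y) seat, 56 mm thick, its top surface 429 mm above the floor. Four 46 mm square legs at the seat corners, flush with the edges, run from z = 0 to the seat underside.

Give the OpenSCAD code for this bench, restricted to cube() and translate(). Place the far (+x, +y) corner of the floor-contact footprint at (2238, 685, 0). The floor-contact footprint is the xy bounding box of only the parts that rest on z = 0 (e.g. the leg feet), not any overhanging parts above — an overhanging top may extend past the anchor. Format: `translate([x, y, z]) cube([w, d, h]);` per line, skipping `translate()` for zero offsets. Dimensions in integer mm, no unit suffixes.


// leg_h = 429 − 56 = 373
translate([345, 280, 373]) cube([1893, 405, 56]);
translate([345, 280, 0]) cube([46, 46, 373]);
translate([345, 639, 0]) cube([46, 46, 373]);
translate([2192, 280, 0]) cube([46, 46, 373]);
translate([2192, 639, 0]) cube([46, 46, 373]);


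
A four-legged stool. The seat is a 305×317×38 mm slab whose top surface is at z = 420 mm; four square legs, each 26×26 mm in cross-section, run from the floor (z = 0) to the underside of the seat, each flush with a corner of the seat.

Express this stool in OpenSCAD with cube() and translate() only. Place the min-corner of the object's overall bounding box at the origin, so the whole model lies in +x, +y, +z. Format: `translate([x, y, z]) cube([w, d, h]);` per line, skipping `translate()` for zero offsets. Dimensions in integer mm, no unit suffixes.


translate([0, 0, 382]) cube([305, 317, 38]);
cube([26, 26, 382]);
translate([279, 0, 0]) cube([26, 26, 382]);
translate([0, 291, 0]) cube([26, 26, 382]);
translate([279, 291, 0]) cube([26, 26, 382]);


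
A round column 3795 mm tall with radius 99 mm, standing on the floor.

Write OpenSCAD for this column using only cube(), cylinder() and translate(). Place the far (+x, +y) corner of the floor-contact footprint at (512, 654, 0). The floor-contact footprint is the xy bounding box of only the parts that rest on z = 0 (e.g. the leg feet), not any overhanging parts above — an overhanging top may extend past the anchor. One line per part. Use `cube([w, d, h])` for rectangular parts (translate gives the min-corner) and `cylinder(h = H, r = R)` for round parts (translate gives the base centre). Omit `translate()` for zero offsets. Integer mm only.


translate([413, 555, 0]) cylinder(h = 3795, r = 99);


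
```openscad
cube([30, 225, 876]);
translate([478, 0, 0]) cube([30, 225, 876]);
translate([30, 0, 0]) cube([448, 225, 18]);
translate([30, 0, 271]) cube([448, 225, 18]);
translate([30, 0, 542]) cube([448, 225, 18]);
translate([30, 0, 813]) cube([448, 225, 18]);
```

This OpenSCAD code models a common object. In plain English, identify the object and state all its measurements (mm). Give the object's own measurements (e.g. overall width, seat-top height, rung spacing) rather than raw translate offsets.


An open bookshelf. Two side panels, each 30 mm thick, 225 mm deep and 876 mm tall, stand 508 mm apart (outside-to-outside). Between them sit 4 shelves, each 18 mm thick and 225 mm deep, spanning the full gap between the sides. The bottom shelf rests on the floor (its underside at z = 0) and the clear gap between one shelf's top and the next shelf's underside is 253 mm.


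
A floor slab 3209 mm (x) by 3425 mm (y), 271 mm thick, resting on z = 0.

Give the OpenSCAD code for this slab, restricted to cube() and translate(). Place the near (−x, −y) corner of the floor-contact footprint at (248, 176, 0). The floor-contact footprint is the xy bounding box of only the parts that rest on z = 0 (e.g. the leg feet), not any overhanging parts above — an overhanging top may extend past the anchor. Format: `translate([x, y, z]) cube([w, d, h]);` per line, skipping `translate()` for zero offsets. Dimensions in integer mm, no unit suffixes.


translate([248, 176, 0]) cube([3209, 3425, 271]);


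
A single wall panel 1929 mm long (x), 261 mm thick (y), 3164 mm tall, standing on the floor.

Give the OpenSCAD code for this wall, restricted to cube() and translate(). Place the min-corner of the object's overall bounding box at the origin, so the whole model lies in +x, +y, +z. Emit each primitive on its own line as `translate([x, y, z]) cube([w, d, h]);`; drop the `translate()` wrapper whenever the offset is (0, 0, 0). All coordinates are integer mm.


cube([1929, 261, 3164]);


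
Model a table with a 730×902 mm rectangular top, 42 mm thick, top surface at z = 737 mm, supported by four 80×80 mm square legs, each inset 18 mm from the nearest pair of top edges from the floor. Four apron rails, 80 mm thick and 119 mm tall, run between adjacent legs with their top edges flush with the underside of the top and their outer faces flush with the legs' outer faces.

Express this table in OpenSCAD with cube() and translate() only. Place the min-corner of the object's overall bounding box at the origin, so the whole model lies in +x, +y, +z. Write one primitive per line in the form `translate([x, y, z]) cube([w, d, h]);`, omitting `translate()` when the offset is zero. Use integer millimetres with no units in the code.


// leg_h = 737 - 42 = 695
// apron z = 695 - 119 = 576
translate([0, 0, 695]) cube([730, 902, 42]);
translate([18, 18, 0]) cube([80, 80, 695]);
translate([632, 18, 0]) cube([80, 80, 695]);
translate([18, 804, 0]) cube([80, 80, 695]);
translate([632, 804, 0]) cube([80, 80, 695]);
translate([98, 18, 576]) cube([534, 80, 119]);
translate([98, 804, 576]) cube([534, 80, 119]);
translate([18, 98, 576]) cube([80, 706, 119]);
translate([632, 98, 576]) cube([80, 706, 119]);


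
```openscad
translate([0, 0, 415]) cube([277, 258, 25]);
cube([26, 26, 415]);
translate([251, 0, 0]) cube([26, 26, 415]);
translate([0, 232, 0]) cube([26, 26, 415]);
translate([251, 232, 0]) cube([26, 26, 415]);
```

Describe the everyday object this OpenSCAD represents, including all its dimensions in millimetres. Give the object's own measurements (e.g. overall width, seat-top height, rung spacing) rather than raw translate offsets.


A simple wooden stool: a rectangular seat 277 mm (x) by 258 mm (y), 25 mm thick, top face at z = 440 mm, on four square legs, each 26×26 mm in cross-section. The legs rest on z = 0, each flush with a corner of the seat.


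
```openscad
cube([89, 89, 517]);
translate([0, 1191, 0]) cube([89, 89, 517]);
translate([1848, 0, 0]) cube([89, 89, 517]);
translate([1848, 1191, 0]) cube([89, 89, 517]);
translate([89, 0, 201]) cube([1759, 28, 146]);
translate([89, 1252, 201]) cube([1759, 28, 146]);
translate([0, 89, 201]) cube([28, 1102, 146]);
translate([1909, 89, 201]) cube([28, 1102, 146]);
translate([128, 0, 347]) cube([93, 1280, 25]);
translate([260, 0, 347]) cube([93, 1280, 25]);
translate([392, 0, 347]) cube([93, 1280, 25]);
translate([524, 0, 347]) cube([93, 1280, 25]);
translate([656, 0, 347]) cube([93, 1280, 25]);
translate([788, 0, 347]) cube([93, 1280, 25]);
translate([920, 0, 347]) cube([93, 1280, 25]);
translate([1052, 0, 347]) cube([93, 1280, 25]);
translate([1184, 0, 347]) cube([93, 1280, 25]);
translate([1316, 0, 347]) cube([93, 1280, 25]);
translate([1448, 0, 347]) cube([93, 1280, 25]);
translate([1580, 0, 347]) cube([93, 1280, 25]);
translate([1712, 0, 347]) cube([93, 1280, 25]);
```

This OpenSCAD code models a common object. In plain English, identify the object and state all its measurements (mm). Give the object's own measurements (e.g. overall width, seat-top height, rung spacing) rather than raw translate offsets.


A bed frame 1937 mm long (x) by 1280 mm wide (y). Four 89×89 mm corner posts, 517 mm tall, at the corners of the footprint. Four rails of 28 mm thickness and 146 mm height run between adjacent posts with their undersides at z = 201 mm, their outer faces flush with the outside of the frame (the two x-running rails run between the posts' inner faces; the two y-running rails run between the posts' inner faces). 13 slats, each 93 mm wide (x) and 25 mm thick, lie across the top of the two x-running rails, running the full 1280 mm width of the frame in y; along x they sit between the end posts with a 39 mm gap after the −x posts and between neighbouring slats, leaving 43 mm before the +x posts.


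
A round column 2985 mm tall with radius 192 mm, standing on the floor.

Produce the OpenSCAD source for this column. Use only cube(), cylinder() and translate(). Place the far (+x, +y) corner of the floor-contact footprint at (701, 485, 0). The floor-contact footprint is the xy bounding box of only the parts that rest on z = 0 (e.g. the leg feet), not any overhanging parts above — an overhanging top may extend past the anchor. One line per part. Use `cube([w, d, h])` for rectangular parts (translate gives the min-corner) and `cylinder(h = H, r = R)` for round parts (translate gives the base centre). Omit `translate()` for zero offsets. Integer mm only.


translate([509, 293, 0]) cylinder(h = 2985, r = 192);


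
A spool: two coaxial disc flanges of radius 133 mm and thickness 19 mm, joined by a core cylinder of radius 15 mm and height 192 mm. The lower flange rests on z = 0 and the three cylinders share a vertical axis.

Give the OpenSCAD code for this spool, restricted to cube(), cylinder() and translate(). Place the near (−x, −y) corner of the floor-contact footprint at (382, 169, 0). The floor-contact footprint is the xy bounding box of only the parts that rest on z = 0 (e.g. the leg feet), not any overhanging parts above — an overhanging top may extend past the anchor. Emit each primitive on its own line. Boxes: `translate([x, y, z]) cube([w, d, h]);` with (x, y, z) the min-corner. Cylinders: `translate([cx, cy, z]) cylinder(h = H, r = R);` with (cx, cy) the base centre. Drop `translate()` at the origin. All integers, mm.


translate([515, 302, 0]) cylinder(h = 19, r = 133);
translate([515, 302, 19]) cylinder(h = 192, r = 15);
translate([515, 302, 211]) cylinder(h = 19, r = 133);
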